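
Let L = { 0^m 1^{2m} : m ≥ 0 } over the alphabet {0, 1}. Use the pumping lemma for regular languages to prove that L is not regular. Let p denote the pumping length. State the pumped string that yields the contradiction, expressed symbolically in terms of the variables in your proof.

Assume L is regular. Let p be the pumping length given by the pumping lemma.
Choose w = 0^p 1^{2p}, which is in L with |w| = 3p ≥ p.
By the pumping lemma, w = xyz with |xy| ≤ p and y is nonempty.
Because |xy| ≤ p and w begins with p copies of 0, we have y = 0^k with 1 ≤ k ≤ p.
Pump with i = 2: xy^2z = 0^{p+k} 1^{2p}. For this to lie in L we would need 2p = 2(p+k), which forces k = 0. But k ≥ 1, so xy^2z ∉ L.
This contradicts the pumping lemma, so L is not regular.

0^{p+k} 1^{2p}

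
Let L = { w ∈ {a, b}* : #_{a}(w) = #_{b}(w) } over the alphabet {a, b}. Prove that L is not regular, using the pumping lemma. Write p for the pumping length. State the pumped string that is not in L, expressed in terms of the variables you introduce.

a^{p+k} b^p

Assume L is regular. Let p be the pumping length given by the pumping lemma.
Choose w = a^p b^p ∈ L with |w| = 2p ≥ p.
By the pumping lemma, w = xyz with |xy| ≤ p and |y| > 0.
The first p characters of w are a's, so xy (and hence y) consists only of a's. Write y = a^k, 1 ≤ k ≤ p.
Pump with i = 2: xy^2z = a^{p+k} b^p has p+k occurrences of a but only p of b. Since k ≥ 1 the counts differ, so xy^2z ∉ L.
This is a contradiction; hence L is not regular.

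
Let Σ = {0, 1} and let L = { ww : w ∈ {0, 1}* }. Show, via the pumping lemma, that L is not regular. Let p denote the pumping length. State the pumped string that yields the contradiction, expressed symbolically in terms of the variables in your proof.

Assume L is regular. Let p be the pumping length given by the pumping lemma.
Take w = 0^p 1^p 0^p 1^p = uu where u = 0^p1^p; then w ∈ L and |w| = 4p ≥ p.
The pumping lemma gives a decomposition w = xyz where |xy| ≤ p and |y| > 0.
The first p characters of w are 0's, so xy (and hence y) consists only of 0's. Write y = 0^k, 1 ≤ k ≤ p.
Pump with i = 2: xy^2z = 0^{p+k} 1^p 0^p 1^p, of length 4p+k. Suppose this equals vv. The string starts with 0 and ends with 1, so v does too; thus the boundary between the two copies of v is a 1→0 transition. There is exactly one such transition, at position 2p+k, so |v| = 2p+k and |vv| = 4p+2k ≠ 4p+k since k ≥ 1. So xy^2z ∉ L.
This contradicts the pumping lemma, so L is not regular.

0^{p+k} 1^p 0^p 1^p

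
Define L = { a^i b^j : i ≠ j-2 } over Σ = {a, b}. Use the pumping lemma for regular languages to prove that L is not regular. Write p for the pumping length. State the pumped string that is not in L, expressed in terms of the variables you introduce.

a^{p+p!} b^{p+p!+2}

Toward a contradiction, assume L is regular with pumping length p.
Choose w = a^p b^{p+p!+2}. Since p ≠ (p+p!+2)-2 = p+p!, w ∈ L; and |w| ≥ p.
By the pumping lemma, w = xyz with |xy| ≤ p and |y| > 0.
Since the first p symbols of w are all a's and |xy| ≤ p, y lies entirely in the leading a-block: y = a^k for some k with 1 ≤ k ≤ p.
Since 1 ≤ k ≤ p, k divides p!; set t = 1 + p!/k. Then xy^t z has p + (p!/k)·k = p + p! copies of a. Now the a-count is p+p! and (b-count)-2 = (p+p!+2)-2 = p+p!, so i ≠ j-2 fails. So xy^t z = a^{p+p!} b^{p+p!+2} ∉ L.
This contradicts the pumping lemma, so L is not regular.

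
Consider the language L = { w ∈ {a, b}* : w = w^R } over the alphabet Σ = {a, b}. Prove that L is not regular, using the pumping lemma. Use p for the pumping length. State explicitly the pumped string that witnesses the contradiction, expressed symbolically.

Suppose for contradiction that L is regular, and let p be the pumping length.
Take w = a^p b a^p, a palindrome of length 2p+1 ≥ p.
By the pumping lemma, w = xyz with |xy| ≤ p and |y| > 0.
Because |xy| ≤ p and w begins with p copies of a, we have y = a^k with 1 ≤ k ≤ p.
Pump with i = 2: xy^2z = a^{p+k} b a^p. Its reverse is a^p b a^{p+k}, which differs from xy^2z since k ≥ 1. So xy^2z is not a palindrome and xy^2z ∉ L.
Contradiction. Therefore L is not regular.

a^{p+k} b a^p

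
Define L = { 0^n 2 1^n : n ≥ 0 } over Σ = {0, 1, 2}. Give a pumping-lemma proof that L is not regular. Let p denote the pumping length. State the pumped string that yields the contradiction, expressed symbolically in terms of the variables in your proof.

Toward a contradiction, assume L is regular with pumping length p.
Take w = 0^p 2 1^p ∈ L with |w| = 2p+1 ≥ p.
The pumping lemma gives a decomposition w = xyz where |xy| ≤ p and y is nonempty.
Because |xy| ≤ p and w begins with p copies of 0, we have y = 0^k with 1 ≤ k ≤ p.
Pump with i = 2: xy^2z = 0^{p+k} 2 1^p, which would require p+k = p. But k ≥ 1, so xy^2z ∉ L.
Contradiction. Therefore L is not regular.

0^{p+k} 2 1^p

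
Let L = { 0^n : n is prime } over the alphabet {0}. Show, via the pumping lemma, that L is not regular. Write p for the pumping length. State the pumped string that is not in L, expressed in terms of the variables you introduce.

0^{q(1+k)}

Assume L is regular; let p be its pumping constant.
Let q be a prime with q ≥ p+2 (infinitely many primes exist), and take w = 0^q ∈ L with |w| = q ≥ p.
The pumping lemma gives a decomposition w = xyz where |xy| ≤ p and y is nonempty.
Then y = 0^k for some k with 1 ≤ k ≤ p.
Since 1 ≤ k ≤ p, |xz| = q-k. Pump with i = q+1: |xy^{q+1}z| = (q-k)+(q+1)k = q+qk = q(1+k), which is composite (both factors ≥ 2). So xy^{q+1}z = 0^{q(1+k)} ∉ L.
This contradicts the pumping lemma, so L is not regular.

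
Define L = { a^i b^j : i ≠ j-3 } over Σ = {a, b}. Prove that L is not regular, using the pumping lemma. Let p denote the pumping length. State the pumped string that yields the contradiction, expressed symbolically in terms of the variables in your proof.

Assume L is regular. Let p be the pumping length given by the pumping lemma.
Choose w = a^p b^{p+p!+3}. Since p ≠ (p+p!+3)-3 = p+p!, w ∈ L; and |w| ≥ p.
The pumping lemma gives a decomposition w = xyz where |xy| ≤ p and y is nonempty.
Because |xy| ≤ p and w begins with p copies of a, we have y = a^k with 1 ≤ k ≤ p.
Since 1 ≤ k ≤ p, k divides p!; set t = 1 + p!/k. Then xy^t z has p + (p!/k)·k = p + p! copies of a. Now the a-count is p+p! and (b-count)-3 = (p+p!+3)-3 = p+p!, so i ≠ j-3 fails. So xy^t z = a^{p+p!} b^{p+p!+3} ∉ L.
This is a contradiction; hence L is not regular.

a^{p+p!} b^{p+p!+3}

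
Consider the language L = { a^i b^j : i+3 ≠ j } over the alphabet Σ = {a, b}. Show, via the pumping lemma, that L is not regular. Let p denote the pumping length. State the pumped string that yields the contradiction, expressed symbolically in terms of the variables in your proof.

Assume L is regular; let p be its pumping constant.
Choose w = a^p b^{p+p!+3}. Since p ≠ (p+p!+3)-3 = p+p!, w ∈ L; and |w| ≥ p.
Write w = xyz as guaranteed by the lemma, with |xy| ≤ p and |y| ≥ 1.
The first p characters of w are a's, so xy (and hence y) consists only of a's. Write y = a^k, 1 ≤ k ≤ p.
Since 1 ≤ k ≤ p, k divides p!; set t = 1 + p!/k. Then xy^t z has p + (p!/k)·k = p + p! copies of a. Now the a-count is p+p! and (b-count)-3 = (p+p!+3)-3 = p+p!, so i+3 ≠ j fails. So xy^t z = a^{p+p!} b^{p+p!+3} ∉ L.
This contradicts the pumping lemma, so L is not regular.

a^{p+p!} b^{p+p!+3}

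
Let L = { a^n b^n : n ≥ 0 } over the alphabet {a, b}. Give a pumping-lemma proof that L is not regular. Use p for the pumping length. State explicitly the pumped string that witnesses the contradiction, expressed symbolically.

Suppose for contradiction that L is regular, and let p be the pumping length.
Take w = a^p b^p. Then w ∈ L and |w| = 2p ≥ p.
By the pumping lemma, w = xyz with |xy| ≤ p and |y| ≥ 1.
Since the first p symbols of w are all a's and |xy| ≤ p, y lies entirely in the leading a-block: y = a^k for some k with 1 ≤ k ≤ p.
Pump with i = 2: xy^2z = a^{p+k} b^p. For this to lie in L we would need p = p+k, which forces k = 0. But k ≥ 1, so xy^2z ∉ L.
This is a contradiction; hence L is not regular.

a^{p+k} b^p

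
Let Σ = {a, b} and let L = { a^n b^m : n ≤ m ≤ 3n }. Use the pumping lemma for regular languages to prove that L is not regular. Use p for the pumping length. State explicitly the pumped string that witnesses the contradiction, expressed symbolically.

Assume L is regular. Let p be the pumping length given by the pumping lemma.
Take w = a^p b^p ∈ L (since p ≤ p ≤ 3p), with |w| = 2p ≥ p.
Write w = xyz as guaranteed by the lemma, with |xy| ≤ p and |y| > 0.
The first p characters of w are a's, so xy (and hence y) consists only of a's. Write y = a^k, 1 ≤ k ≤ p.
Pump with i = 2: xy^2z = a^{p+k} b^p. Now n = p+k > p = m, so the condition n ≤ m fails. Thus xy^2z ∉ L.
This contradicts the pumping lemma, so L is not regular.

a^{p+k} b^p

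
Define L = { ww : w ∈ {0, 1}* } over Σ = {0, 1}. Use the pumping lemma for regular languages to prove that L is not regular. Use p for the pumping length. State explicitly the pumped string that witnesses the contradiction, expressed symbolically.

0^{p+k} 1^p 0^p 1^p

Assume L is regular; let p be its pumping constant.
Take w = 0^p 1^p 0^p 1^p = uu where u = 0^p1^p; then w ∈ L and |w| = 4p ≥ p.
Write w = xyz as guaranteed by the lemma, with |xy| ≤ p and |y| ≥ 1.
Because |xy| ≤ p and w begins with p copies of 0, we have y = 0^k with 1 ≤ k ≤ p.
Pump with i = 2: xy^2z = 0^{p+k} 1^p 0^p 1^p, of length 4p+k. Suppose this equals vv. The string starts with 0 and ends with 1, so v does too; thus the boundary between the two copies of v is a 1→0 transition. There is exactly one such transition, at position 2p+k, so |v| = 2p+k and |vv| = 4p+2k ≠ 4p+k since k ≥ 1. So xy^2z ∉ L.
Contradiction. Therefore L is not regular.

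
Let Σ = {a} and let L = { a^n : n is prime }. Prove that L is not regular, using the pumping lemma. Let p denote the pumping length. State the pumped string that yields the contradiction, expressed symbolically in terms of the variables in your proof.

Suppose for contradiction that L is regular, and let p be the pumping length.
Let q be a prime with q ≥ p+2 (infinitely many primes exist), and take w = a^q ∈ L with |w| = q ≥ p.
Write w = xyz as guaranteed by the lemma, with |xy| ≤ p and y is nonempty.
Then y = a^k for some k with 1 ≤ k ≤ p.
Since 1 ≤ k ≤ p, |xz| = q-k. Pump with i = q+1: |xy^{q+1}z| = (q-k)+(q+1)k = q+qk = q(1+k), which is composite (both factors ≥ 2). So xy^{q+1}z = a^{q(1+k)} ∉ L.
This contradicts the pumping lemma, so L is not regular.

a^{q(1+k)}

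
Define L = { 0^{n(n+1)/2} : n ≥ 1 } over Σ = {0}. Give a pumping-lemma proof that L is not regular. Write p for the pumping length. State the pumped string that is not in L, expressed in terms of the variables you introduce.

0^{p(p+1)/2+k}

Assume L is regular. Let p be the pumping length given by the pumping lemma.
Take w = 0^{p(p+1)/2} ∈ L with |w| = p(p+1)/2 ≥ p.
The pumping lemma gives a decomposition w = xyz where |xy| ≤ p and |y| > 0.
Then y = 0^k for some k with 1 ≤ k ≤ p.
Pump with i = 2: xy^2z = 0^{p(p+1)/2+k}. Since 1 ≤ k ≤ p, p(p+1)/2 < p(p+1)/2+k ≤ p(p+1)/2+p < (p+1)(p+2)/2, so p(p+1)/2+k is strictly between consecutive triangular numbers. So xy^2z ∉ L.
Contradiction. Therefore L is not regular.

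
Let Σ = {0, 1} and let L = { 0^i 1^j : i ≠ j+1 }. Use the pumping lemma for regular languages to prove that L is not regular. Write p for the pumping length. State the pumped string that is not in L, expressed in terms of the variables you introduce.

0^{p+p!} 1^{p+p!-1}

Toward a contradiction, assume L is regular with pumping length p.
Choose w = 0^p 1^{p+p!-1}. Since p ≠ (p+p!-1)+1 = p+p!, w ∈ L; and |w| ≥ p.
The pumping lemma gives a decomposition w = xyz where |xy| ≤ p and y is nonempty.
The first p characters of w are 0's, so xy (and hence y) consists only of 0's. Write y = 0^k, 1 ≤ k ≤ p.
Since 1 ≤ k ≤ p, k divides p!; set t = 1 + p!/k. Then xy^t z has p + (p!/k)·k = p + p! copies of 0. Now the 0-count is p+p! and (1-count)+1 = (p+p!-1)+1 = p+p!, so i ≠ j+1 fails. So xy^t z = 0^{p+p!} 1^{p+p!-1} ∉ L.
This is a contradiction; hence L is not regular.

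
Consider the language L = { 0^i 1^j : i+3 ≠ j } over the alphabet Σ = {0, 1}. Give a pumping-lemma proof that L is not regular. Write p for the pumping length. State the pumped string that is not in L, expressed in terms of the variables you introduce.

0^{p+p!} 1^{p+p!+3}

Suppose for contradiction that L is regular, and let p be the pumping length.
Choose w = 0^p 1^{p+p!+3}. Since p ≠ (p+p!+3)-3 = p+p!, w ∈ L; and |w| ≥ p.
By the pumping lemma, w = xyz with |xy| ≤ p and |y| ≥ 1.
The first p characters of w are 0's, so xy (and hence y) consists only of 0's. Write y = 0^k, 1 ≤ k ≤ p.
Since 1 ≤ k ≤ p, k divides p!; set t = 1 + p!/k. Then xy^t z has p + (p!/k)·k = p + p! copies of 0. Now the 0-count is p+p! and (1-count)-3 = (p+p!+3)-3 = p+p!, so i+3 ≠ j fails. So xy^t z = 0^{p+p!} 1^{p+p!+3} ∉ L.
Contradiction. Therefore L is not regular.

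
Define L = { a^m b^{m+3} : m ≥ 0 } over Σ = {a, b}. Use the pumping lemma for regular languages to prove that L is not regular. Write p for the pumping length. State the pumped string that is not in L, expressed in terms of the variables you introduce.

Assume L is regular. Let p be the pumping length given by the pumping lemma.
Let w = a^p b^{p+3} ∈ L; note |w| = 2p+3 ≥ p.
By the pumping lemma, w = xyz with |xy| ≤ p and y is nonempty.
Because |xy| ≤ p and w begins with p copies of a, we have y = a^k with 1 ≤ k ≤ p.
Pump with i = 2: xy^2z = a^{p+k} b^{p+3}. For this to lie in L we would need p+3 = (p+k)+3, which forces k = 0. But k ≥ 1, so xy^2z ∉ L.
This contradicts the pumping lemma, so L is not regular.

a^{p+k} b^{p+3}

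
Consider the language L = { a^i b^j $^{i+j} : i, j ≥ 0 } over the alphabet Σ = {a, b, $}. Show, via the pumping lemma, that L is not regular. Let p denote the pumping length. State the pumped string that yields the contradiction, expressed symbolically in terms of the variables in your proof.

a^{p+k} b^p $^{2p}

Assume L is regular. Let p be the pumping length given by the pumping lemma.
Take w = a^p b^p $^{2p} ∈ L (with i=j=p, i+j=2p), |w| = 4p ≥ p.
The pumping lemma gives a decomposition w = xyz where |xy| ≤ p and |y| ≥ 1.
Because |xy| ≤ p and w begins with p copies of a, we have y = a^k with 1 ≤ k ≤ p.
Consider xy^2z = a^{p+k} b^p $^{2p}. Now the a- and b-counts sum to 2p+k, but the $-count is 2p ≠ 2p+k. So xy^2z ∉ L.
This contradicts the pumping lemma, so L is not regular.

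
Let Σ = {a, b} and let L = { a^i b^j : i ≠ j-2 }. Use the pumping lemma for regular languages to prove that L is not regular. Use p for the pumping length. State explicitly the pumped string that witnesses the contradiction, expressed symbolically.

a^{p+p!} b^{p+p!+2}

Assume L is regular; let p be its pumping constant.
Choose w = a^p b^{p+p!+2}. Since p ≠ (p+p!+2)-2 = p+p!, w ∈ L; and |w| ≥ p.
Write w = xyz as guaranteed by the lemma, with |xy| ≤ p and |y| ≥ 1.
The first p characters of w are a's, so xy (and hence y) consists only of a's. Write y = a^k, 1 ≤ k ≤ p.
Since 1 ≤ k ≤ p, k divides p!; set t = 1 + p!/k. Then xy^t z has p + (p!/k)·k = p + p! copies of a. Now the a-count is p+p! and (b-count)-2 = (p+p!+2)-2 = p+p!, so i ≠ j-2 fails. So xy^t z = a^{p+p!} b^{p+p!+2} ∉ L.
This is a contradiction; hence L is not regular.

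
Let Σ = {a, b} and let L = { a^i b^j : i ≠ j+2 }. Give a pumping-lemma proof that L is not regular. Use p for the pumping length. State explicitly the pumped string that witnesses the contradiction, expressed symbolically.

a^{p+p!} b^{p+p!-2}

Toward a contradiction, assume L is regular with pumping length p.
Choose w = a^p b^{p+p!-2}. Since p ≠ (p+p!-2)+2 = p+p!, w ∈ L; and |w| ≥ p.
By the pumping lemma, w = xyz with |xy| ≤ p and |y| > 0.
Because |xy| ≤ p and w begins with p copies of a, we have y = a^k with 1 ≤ k ≤ p.
Since 1 ≤ k ≤ p, k divides p!; set t = 1 + p!/k. Then xy^t z has p + (p!/k)·k = p + p! copies of a. Now the a-count is p+p! and (b-count)+2 = (p+p!-2)+2 = p+p!, so i ≠ j+2 fails. So xy^t z = a^{p+p!} b^{p+p!-2} ∉ L.
Contradiction. Therefore L is not regular.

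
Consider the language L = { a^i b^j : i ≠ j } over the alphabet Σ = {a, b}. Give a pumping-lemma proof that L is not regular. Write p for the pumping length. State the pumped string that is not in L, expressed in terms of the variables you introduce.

a^{p+p!} b^{p+p!}

Suppose for contradiction that L is regular, and let p be the pumping length.
Choose w = a^p b^{p+p!}. Since p ≠ p+p!, w ∈ L; and |w| ≥ p.
The pumping lemma gives a decomposition w = xyz where |xy| ≤ p and y is nonempty.
Since the first p symbols of w are all a's and |xy| ≤ p, y lies entirely in the leading a-block: y = a^k for some k with 1 ≤ k ≤ p.
Since 1 ≤ k ≤ p, k divides p!; set t = 1 + p!/k. Then xy^t z has p + (p!/k)·k = p + p! copies of a. Now the a-count equals the b-count, so i ≠ j fails. So xy^t z = a^{p+p!} b^{p+p!} ∉ L.
This contradicts the pumping lemma, so L is not regular.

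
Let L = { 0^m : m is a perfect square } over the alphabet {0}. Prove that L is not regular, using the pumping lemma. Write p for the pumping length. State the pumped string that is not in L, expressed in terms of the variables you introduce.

0^{p²+k}

Toward a contradiction, assume L is regular with pumping length p.
Take w = 0^{p²} ∈ L with |w| = p² ≥ p.
The pumping lemma gives a decomposition w = xyz where |xy| ≤ p and y is nonempty.
Then y = 0^k for some k with 1 ≤ k ≤ p.
Pump with i = 2: xy^2z = 0^{p²+k}. Since 1 ≤ k ≤ p, p² < p²+k ≤ p²+p < (p+1)², so p²+k lies strictly between consecutive squares and is not a perfect square. So xy^2z ∉ L.
This is a contradiction; hence L is not regular.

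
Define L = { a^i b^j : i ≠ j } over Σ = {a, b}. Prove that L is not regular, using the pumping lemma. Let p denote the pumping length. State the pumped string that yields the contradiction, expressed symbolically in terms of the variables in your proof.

a^{p+p!} b^{p+p!}

Assume L is regular; let p be its pumping constant.
Choose w = a^p b^{p+p!}. Since p ≠ p+p!, w ∈ L; and |w| ≥ p.
By the pumping lemma, w = xyz with |xy| ≤ p and |y| > 0.
Since the first p symbols of w are all a's and |xy| ≤ p, y lies entirely in the leading a-block: y = a^k for some k with 1 ≤ k ≤ p.
Since 1 ≤ k ≤ p, k divides p!; set t = 1 + p!/k. Then xy^t z has p + (p!/k)·k = p + p! copies of a. Now the a-count equals the b-count, so i ≠ j fails. So xy^t z = a^{p+p!} b^{p+p!} ∉ L.
Contradiction. Therefore L is not regular.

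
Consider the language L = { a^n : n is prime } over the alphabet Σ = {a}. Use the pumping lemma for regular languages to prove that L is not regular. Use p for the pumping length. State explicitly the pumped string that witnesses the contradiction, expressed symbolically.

a^{q(1+k)}

Suppose for contradiction that L is regular, and let p be the pumping length.
Let q be a prime with q ≥ p+2 (infinitely many primes exist), and take w = a^q ∈ L with |w| = q ≥ p.
By the pumping lemma, w = xyz with |xy| ≤ p and y is nonempty.
Then y = a^k for some k with 1 ≤ k ≤ p.
Since 1 ≤ k ≤ p, |xz| = q-k. Pump with i = q+1: |xy^{q+1}z| = (q-k)+(q+1)k = q+qk = q(1+k), which is composite (both factors ≥ 2). So xy^{q+1}z = a^{q(1+k)} ∉ L.
This is a contradiction; hence L is not regular.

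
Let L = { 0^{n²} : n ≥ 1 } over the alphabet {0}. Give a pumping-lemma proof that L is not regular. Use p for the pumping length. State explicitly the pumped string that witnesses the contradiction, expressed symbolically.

0^{p²+k}

Toward a contradiction, assume L is regular with pumping length p.
Take w = 0^{p²} ∈ L with |w| = p² ≥ p.
By the pumping lemma, w = xyz with |xy| ≤ p and y is nonempty.
Then y = 0^k for some k with 1 ≤ k ≤ p.
Pump with i = 2: xy^2z = 0^{p²+k}. Since 1 ≤ k ≤ p, p² < p²+k ≤ p²+p < (p+1)², so p²+k lies strictly between consecutive squares and is not a perfect square. So xy^2z ∉ L.
This is a contradiction; hence L is not regular.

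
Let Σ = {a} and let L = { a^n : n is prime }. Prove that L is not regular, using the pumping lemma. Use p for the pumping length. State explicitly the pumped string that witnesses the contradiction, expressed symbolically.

a^{q(1+k)}

Assume L is regular; let p be its pumping constant.
Let q be a prime with q ≥ p+2 (infinitely many primes exist), and take w = a^q ∈ L with |w| = q ≥ p.
Write w = xyz as guaranteed by the lemma, with |xy| ≤ p and |y| ≥ 1.
Then y = a^k for some k with 1 ≤ k ≤ p.
Since 1 ≤ k ≤ p, |xz| = q-k. Pump with i = q+1: |xy^{q+1}z| = (q-k)+(q+1)k = q+qk = q(1+k), which is composite (both factors ≥ 2). So xy^{q+1}z = a^{q(1+k)} ∉ L.
This contradicts the pumping lemma, so L is not regular.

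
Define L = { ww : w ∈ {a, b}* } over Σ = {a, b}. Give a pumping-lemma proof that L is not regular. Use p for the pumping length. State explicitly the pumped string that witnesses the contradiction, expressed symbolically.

Toward a contradiction, assume L is regular with pumping length p.
Take w = a^p b^p a^p b^p = uu where u = a^pb^p; then w ∈ L and |w| = 4p ≥ p.
The pumping lemma gives a decomposition w = xyz where |xy| ≤ p and |y| > 0.
The first p characters of w are a's, so xy (and hence y) consists only of a's. Write y = a^k, 1 ≤ k ≤ p.
Pump with i = 2: xy^2z = a^{p+k} b^p a^p b^p, of length 4p+k. Suppose this equals vv. The string starts with a and ends with b, so v does too; thus the boundary between the two copies of v is a b→a transition. There is exactly one such transition, at position 2p+k, so |v| = 2p+k and |vv| = 4p+2k ≠ 4p+k since k ≥ 1. So xy^2z ∉ L.
This contradicts the pumping lemma, so L is not regular.

a^{p+k} b^p a^p b^p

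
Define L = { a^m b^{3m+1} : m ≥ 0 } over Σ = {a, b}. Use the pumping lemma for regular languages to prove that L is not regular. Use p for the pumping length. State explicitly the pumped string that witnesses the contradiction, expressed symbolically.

a^{p+k} b^{3p+1}

Suppose for contradiction that L is regular, and let p be the pumping length.
Take w = a^p b^{3p+1}. Then w ∈ L and |w| = 4p+1 ≥ p.
The pumping lemma gives a decomposition w = xyz where |xy| ≤ p and |y| > 0.
The first p characters of w are a's, so xy (and hence y) consists only of a's. Write y = a^k, 1 ≤ k ≤ p.
Pump with i = 2: xy^2z = a^{p+k} b^{3p+1}. For this to lie in L we would need 3p+1 = 3(p+k)+1, which forces k = 0. But k ≥ 1, so xy^2z ∉ L.
This contradicts the pumping lemma, so L is not regular.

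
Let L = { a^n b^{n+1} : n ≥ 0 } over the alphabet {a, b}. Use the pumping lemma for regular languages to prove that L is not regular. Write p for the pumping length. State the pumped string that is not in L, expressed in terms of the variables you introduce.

a^{p+k} b^{p+1}

Assume L is regular. Let p be the pumping length given by the pumping lemma.
Choose w = a^p b^{p+1}, which is in L with |w| = 2p+1 ≥ p.
Write w = xyz as guaranteed by the lemma, with |xy| ≤ p and |y| ≥ 1.
The first p characters of w are a's, so xy (and hence y) consists only of a's. Write y = a^k, 1 ≤ k ≤ p.
Pump with i = 2: xy^2z = a^{p+k} b^{p+1}. For this to lie in L we would need p+1 = (p+k)+1, which forces k = 0. But k ≥ 1, so xy^2z ∉ L.
This contradicts the pumping lemma, so L is not regular.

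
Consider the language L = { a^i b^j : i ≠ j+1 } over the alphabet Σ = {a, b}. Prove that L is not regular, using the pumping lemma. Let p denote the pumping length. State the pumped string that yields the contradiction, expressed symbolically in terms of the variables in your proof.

Toward a contradiction, assume L is regular with pumping length p.
Choose w = a^p b^{p+p!-1}. Since p ≠ (p+p!-1)+1 = p+p!, w ∈ L; and |w| ≥ p.
The pumping lemma gives a decomposition w = xyz where |xy| ≤ p and |y| ≥ 1.
The first p characters of w are a's, so xy (and hence y) consists only of a's. Write y = a^k, 1 ≤ k ≤ p.
Since 1 ≤ k ≤ p, k divides p!; set t = 1 + p!/k. Then xy^t z has p + (p!/k)·k = p + p! copies of a. Now the a-count is p+p! and (b-count)+1 = (p+p!-1)+1 = p+p!, so i ≠ j+1 fails. So xy^t z = a^{p+p!} b^{p+p!-1} ∉ L.
Contradiction. Therefore L is not regular.

a^{p+p!} b^{p+p!-1}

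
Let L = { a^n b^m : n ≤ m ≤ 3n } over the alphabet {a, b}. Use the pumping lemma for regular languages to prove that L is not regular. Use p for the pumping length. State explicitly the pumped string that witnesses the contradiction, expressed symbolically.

Toward a contradiction, assume L is regular with pumping length p.
Take w = a^p b^p ∈ L (since p ≤ p ≤ 3p), with |w| = 2p ≥ p.
The pumping lemma gives a decomposition w = xyz where |xy| ≤ p and y is nonempty.
Since the first p symbols of w are all a's and |xy| ≤ p, y lies entirely in the leading a-block: y = a^k for some k with 1 ≤ k ≤ p.
Pump with i = 2: xy^2z = a^{p+k} b^p. Now n = p+k > p = m, so the condition n ≤ m fails. Thus xy^2z ∉ L.
Contradiction. Therefore L is not regular.

a^{p+k} b^p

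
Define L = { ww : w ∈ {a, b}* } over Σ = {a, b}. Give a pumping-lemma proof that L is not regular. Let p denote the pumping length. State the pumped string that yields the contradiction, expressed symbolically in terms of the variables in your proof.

a^{p+k} b^p a^p b^p

Suppose for contradiction that L is regular, and let p be the pumping length.
Take w = a^p b^p a^p b^p = uu where u = a^pb^p; then w ∈ L and |w| = 4p ≥ p.
Write w = xyz as guaranteed by the lemma, with |xy| ≤ p and |y| ≥ 1.
Because |xy| ≤ p and w begins with p copies of a, we have y = a^k with 1 ≤ k ≤ p.
Pump with i = 2: xy^2z = a^{p+k} b^p a^p b^p, of length 4p+k. Suppose this equals vv. The string starts with a and ends with b, so v does too; thus the boundary between the two copies of v is a b→a transition. There is exactly one such transition, at position 2p+k, so |v| = 2p+k and |vv| = 4p+2k ≠ 4p+k since k ≥ 1. So xy^2z ∉ L.
This is a contradiction; hence L is not regular.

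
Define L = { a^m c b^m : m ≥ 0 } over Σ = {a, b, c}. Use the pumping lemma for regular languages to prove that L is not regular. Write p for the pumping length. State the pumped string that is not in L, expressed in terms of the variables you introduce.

a^{p+k} c b^p

Assume L is regular; let p be its pumping constant.
Take w = a^p c b^p ∈ L with |w| = 2p+1 ≥ p.
The pumping lemma gives a decomposition w = xyz where |xy| ≤ p and |y| ≥ 1.
Since the first p symbols of w are all a's and |xy| ≤ p, y lies entirely in the leading a-block: y = a^k for some k with 1 ≤ k ≤ p.
Pump with i = 2: xy^2z = a^{p+k} c b^p, which would require p+k = p. But k ≥ 1, so xy^2z ∉ L.
This contradicts the pumping lemma, so L is not regular.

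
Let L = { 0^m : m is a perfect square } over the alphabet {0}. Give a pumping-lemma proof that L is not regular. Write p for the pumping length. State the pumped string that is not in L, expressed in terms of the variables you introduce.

0^{p²+k}

Assume L is regular; let p be its pumping constant.
Take w = 0^{p²} ∈ L with |w| = p² ≥ p.
By the pumping lemma, w = xyz with |xy| ≤ p and |y| > 0.
Then y = 0^k for some k with 1 ≤ k ≤ p.
Pump with i = 2: xy^2z = 0^{p²+k}. Since 1 ≤ k ≤ p, p² < p²+k ≤ p²+p < (p+1)², so p²+k lies strictly between consecutive squares and is not a perfect square. So xy^2z ∉ L.
This contradicts the pumping lemma, so L is not regular.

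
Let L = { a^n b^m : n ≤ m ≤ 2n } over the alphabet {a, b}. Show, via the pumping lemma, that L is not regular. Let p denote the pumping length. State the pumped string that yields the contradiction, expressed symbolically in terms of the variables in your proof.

a^{p+k} b^p

Suppose for contradiction that L is regular, and let p be the pumping length.
Take w = a^p b^p ∈ L (since p ≤ p ≤ 2p), with |w| = 2p ≥ p.
Write w = xyz as guaranteed by the lemma, with |xy| ≤ p and |y| > 0.
The first p characters of w are a's, so xy (and hence y) consists only of a's. Write y = a^k, 1 ≤ k ≤ p.
Pump with i = 2: xy^2z = a^{p+k} b^p. Now n = p+k > p = m, so the condition n ≤ m fails. Thus xy^2z ∉ L.
This is a contradiction; hence L is not regular.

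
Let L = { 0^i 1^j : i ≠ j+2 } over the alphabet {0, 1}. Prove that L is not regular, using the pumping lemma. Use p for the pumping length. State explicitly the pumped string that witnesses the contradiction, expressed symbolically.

0^{p+p!} 1^{p+p!-2}

Toward a contradiction, assume L is regular with pumping length p.
Choose w = 0^p 1^{p+p!-2}. Since p ≠ (p+p!-2)+2 = p+p!, w ∈ L; and |w| ≥ p.
Write w = xyz as guaranteed by the lemma, with |xy| ≤ p and |y| > 0.
Because |xy| ≤ p and w begins with p copies of 0, we have y = 0^k with 1 ≤ k ≤ p.
Since 1 ≤ k ≤ p, k divides p!; set t = 1 + p!/k. Then xy^t z has p + (p!/k)·k = p + p! copies of 0. Now the 0-count is p+p! and (1-count)+2 = (p+p!-2)+2 = p+p!, so i ≠ j+2 fails. So xy^t z = 0^{p+p!} 1^{p+p!-2} ∉ L.
This is a contradiction; hence L is not regular.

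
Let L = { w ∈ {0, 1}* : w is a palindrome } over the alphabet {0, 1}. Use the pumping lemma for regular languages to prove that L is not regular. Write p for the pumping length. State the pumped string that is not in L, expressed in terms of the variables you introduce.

Assume L is regular; let p be its pumping constant.
Take w = 0^p 1 0^p, a palindrome of length 2p+1 ≥ p.
By the pumping lemma, w = xyz with |xy| ≤ p and |y| ≥ 1.
The first p characters of w are 0's, so xy (and hence y) consists only of 0's. Write y = 0^k, 1 ≤ k ≤ p.
Pump with i = 2: xy^2z = 0^{p+k} 1 0^p. Its reverse is 0^p 1 0^{p+k}, which differs from xy^2z since k ≥ 1. So xy^2z is not a palindrome and xy^2z ∉ L.
This contradicts the pumping lemma, so L is not regular.

0^{p+k} 1 0^p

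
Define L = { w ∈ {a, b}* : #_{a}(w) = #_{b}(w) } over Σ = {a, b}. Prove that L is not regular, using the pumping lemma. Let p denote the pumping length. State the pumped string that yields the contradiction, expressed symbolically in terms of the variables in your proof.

a^{p+k} b^p

Assume L is regular; let p be its pumping constant.
Choose w = a^p b^p ∈ L with |w| = 2p ≥ p.
The pumping lemma gives a decomposition w = xyz where |xy| ≤ p and |y| > 0.
Because |xy| ≤ p and w begins with p copies of a, we have y = a^k with 1 ≤ k ≤ p.
Pump with i = 2: xy^2z = a^{p+k} b^p has p+k occurrences of a but only p of b. Since k ≥ 1 the counts differ, so xy^2z ∉ L.
This is a contradiction; hence L is not regular.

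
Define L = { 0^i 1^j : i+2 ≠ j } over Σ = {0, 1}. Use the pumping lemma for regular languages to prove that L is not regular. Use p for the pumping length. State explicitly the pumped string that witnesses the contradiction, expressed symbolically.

0^{p+p!} 1^{p+p!+2}

Assume L is regular. Let p be the pumping length given by the pumping lemma.
Choose w = 0^p 1^{p+p!+2}. Since p ≠ (p+p!+2)-2 = p+p!, w ∈ L; and |w| ≥ p.
By the pumping lemma, w = xyz with |xy| ≤ p and |y| > 0.
Because |xy| ≤ p and w begins with p copies of 0, we have y = 0^k with 1 ≤ k ≤ p.
Since 1 ≤ k ≤ p, k divides p!; set t = 1 + p!/k. Then xy^t z has p + (p!/k)·k = p + p! copies of 0. Now the 0-count is p+p! and (1-count)-2 = (p+p!+2)-2 = p+p!, so i+2 ≠ j fails. So xy^t z = 0^{p+p!} 1^{p+p!+2} ∉ L.
This contradicts the pumping lemma, so L is not regular.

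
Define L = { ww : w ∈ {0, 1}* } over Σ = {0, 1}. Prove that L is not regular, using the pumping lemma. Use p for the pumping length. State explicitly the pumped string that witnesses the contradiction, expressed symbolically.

0^{p+k} 1^p 0^p 1^p

Suppose for contradiction that L is regular, and let p be the pumping length.
Take w = 0^p 1^p 0^p 1^p = uu where u = 0^p1^p; then w ∈ L and |w| = 4p ≥ p.
The pumping lemma gives a decomposition w = xyz where |xy| ≤ p and |y| ≥ 1.
Since the first p symbols of w are all 0's and |xy| ≤ p, y lies entirely in the leading 0-block: y = 0^k for some k with 1 ≤ k ≤ p.
Pump with i = 2: xy^2z = 0^{p+k} 1^p 0^p 1^p, of length 4p+k. Suppose this equals vv. The string starts with 0 and ends with 1, so v does too; thus the boundary between the two copies of v is a 1→0 transition. There is exactly one such transition, at position 2p+k, so |v| = 2p+k and |vv| = 4p+2k ≠ 4p+k since k ≥ 1. So xy^2z ∉ L.
Contradiction. Therefore L is not regular.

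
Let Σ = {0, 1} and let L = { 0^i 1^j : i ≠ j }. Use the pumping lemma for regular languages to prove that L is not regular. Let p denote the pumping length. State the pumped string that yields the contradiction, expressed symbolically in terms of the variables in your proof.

Assume L is regular. Let p be the pumping length given by the pumping lemma.
Choose w = 0^p 1^{p+p!}. Since p ≠ p+p!, w ∈ L; and |w| ≥ p.
Write w = xyz as guaranteed by the lemma, with |xy| ≤ p and |y| ≥ 1.
The first p characters of w are 0's, so xy (and hence y) consists only of 0's. Write y = 0^k, 1 ≤ k ≤ p.
Since 1 ≤ k ≤ p, k divides p!; set t = 1 + p!/k. Then xy^t z has p + (p!/k)·k = p + p! copies of 0. Now the 0-count equals the 1-count, so i ≠ j fails. So xy^t z = 0^{p+p!} 1^{p+p!} ∉ L.
This contradicts the pumping lemma, so L is not regular.

0^{p+p!} 1^{p+p!}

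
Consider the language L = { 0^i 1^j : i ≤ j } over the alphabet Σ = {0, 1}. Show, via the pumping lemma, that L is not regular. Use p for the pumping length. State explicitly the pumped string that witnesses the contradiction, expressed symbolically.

0^{p+k} 1^p

Assume L is regular. Let p be the pumping length given by the pumping lemma.
Choose w = 0^p 1^p ∈ L, with |w| = 2p ≥ p.
By the pumping lemma, w = xyz with |xy| ≤ p and y is nonempty.
Because |xy| ≤ p and w begins with p copies of 0, we have y = 0^k with 1 ≤ k ≤ p.
Consider xy^2z = 0^{p+k} 1^p. Since k ≥ 1, the 0-count p+k exceeds the 1-count p, so i ≤ j fails; thus xy^2z ∉ L.
Contradiction. Therefore L is not regular.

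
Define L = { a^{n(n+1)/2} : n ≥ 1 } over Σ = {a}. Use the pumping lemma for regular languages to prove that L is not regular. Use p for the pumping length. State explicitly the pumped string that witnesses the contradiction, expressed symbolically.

Suppose for contradiction that L is regular, and let p be the pumping length.
Take w = a^{p(p+1)/2} ∈ L with |w| = p(p+1)/2 ≥ p.
The pumping lemma gives a decomposition w = xyz where |xy| ≤ p and |y| ≥ 1.
Then y = a^k for some k with 1 ≤ k ≤ p.
Pump with i = 2: xy^2z = a^{p(p+1)/2+k}. Since 1 ≤ k ≤ p, p(p+1)/2 < p(p+1)/2+k ≤ p(p+1)/2+p < (p+1)(p+2)/2, so p(p+1)/2+k is strictly between consecutive triangular numbers. So xy^2z ∉ L.
Contradiction. Therefore L is not regular.

a^{p(p+1)/2+k}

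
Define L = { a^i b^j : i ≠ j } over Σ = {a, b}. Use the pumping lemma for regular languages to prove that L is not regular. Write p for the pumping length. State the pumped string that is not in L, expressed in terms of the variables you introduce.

a^{p+p!} b^{p+p!}

Assume L is regular; let p be its pumping constant.
Choose w = a^p b^{p+p!}. Since p ≠ p+p!, w ∈ L; and |w| ≥ p.
By the pumping lemma, w = xyz with |xy| ≤ p and y is nonempty.
The first p characters of w are a's, so xy (and hence y) consists only of a's. Write y = a^k, 1 ≤ k ≤ p.
Since 1 ≤ k ≤ p, k divides p!; set t = 1 + p!/k. Then xy^t z has p + (p!/k)·k = p + p! copies of a. Now the a-count equals the b-count, so i ≠ j fails. So xy^t z = a^{p+p!} b^{p+p!} ∉ L.
This contradicts the pumping lemma, so L is not regular.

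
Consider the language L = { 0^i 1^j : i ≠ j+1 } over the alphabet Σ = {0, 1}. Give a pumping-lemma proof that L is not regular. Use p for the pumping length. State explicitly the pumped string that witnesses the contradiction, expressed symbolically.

Suppose for contradiction that L is regular, and let p be the pumping length.
Choose w = 0^p 1^{p+p!-1}. Since p ≠ (p+p!-1)+1 = p+p!, w ∈ L; and |w| ≥ p.
By the pumping lemma, w = xyz with |xy| ≤ p and y is nonempty.
Since the first p symbols of w are all 0's and |xy| ≤ p, y lies entirely in the leading 0-block: y = 0^k for some k with 1 ≤ k ≤ p.
Since 1 ≤ k ≤ p, k divides p!; set t = 1 + p!/k. Then xy^t z has p + (p!/k)·k = p + p! copies of 0. Now the 0-count is p+p! and (1-count)+1 = (p+p!-1)+1 = p+p!, so i ≠ j+1 fails. So xy^t z = 0^{p+p!} 1^{p+p!-1} ∉ L.
Contradiction. Therefore L is not regular.

0^{p+p!} 1^{p+p!-1}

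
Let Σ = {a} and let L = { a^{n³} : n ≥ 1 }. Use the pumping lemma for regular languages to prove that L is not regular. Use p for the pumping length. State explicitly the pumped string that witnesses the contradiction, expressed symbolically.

a^{p³+k}

Assume L is regular. Let p be the pumping length given by the pumping lemma.
Take w = a^{p³} ∈ L with |w| = p³ ≥ p.
The pumping lemma gives a decomposition w = xyz where |xy| ≤ p and |y| ≥ 1.
Then y = a^k for some k with 1 ≤ k ≤ p.
Pump with i = 2: xy^2z = a^{p³+k}. Since 1 ≤ k ≤ p, p³ < p³+k ≤ p³+p < p³+3p²+3p+1 = (p+1)³, so p³+k is not a perfect cube. So xy^2z ∉ L.
This contradicts the pumping lemma, so L is not regular.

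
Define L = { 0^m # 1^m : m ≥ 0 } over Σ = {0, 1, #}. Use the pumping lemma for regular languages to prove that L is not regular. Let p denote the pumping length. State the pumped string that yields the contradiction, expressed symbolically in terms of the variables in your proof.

0^{p+k} # 1^p

Toward a contradiction, assume L is regular with pumping length p.
Take w = 0^p # 1^p ∈ L with |w| = 2p+1 ≥ p.
Write w = xyz as guaranteed by the lemma, with |xy| ≤ p and |y| ≥ 1.
The first p characters of w are 0's, so xy (and hence y) consists only of 0's. Write y = 0^k, 1 ≤ k ≤ p.
Pump with i = 2: xy^2z = 0^{p+k} # 1^p, which would require p+k = p. But k ≥ 1, so xy^2z ∉ L.
Contradiction. Therefore L is not regular.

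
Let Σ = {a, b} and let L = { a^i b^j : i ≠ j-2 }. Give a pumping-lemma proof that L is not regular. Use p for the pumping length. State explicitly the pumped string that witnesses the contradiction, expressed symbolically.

a^{p+p!} b^{p+p!+2}

Assume L is regular. Let p be the pumping length given by the pumping lemma.
Choose w = a^p b^{p+p!+2}. Since p ≠ (p+p!+2)-2 = p+p!, w ∈ L; and |w| ≥ p.
The pumping lemma gives a decomposition w = xyz where |xy| ≤ p and |y| > 0.
Since the first p symbols of w are all a's and |xy| ≤ p, y lies entirely in the leading a-block: y = a^k for some k with 1 ≤ k ≤ p.
Since 1 ≤ k ≤ p, k divides p!; set t = 1 + p!/k. Then xy^t z has p + (p!/k)·k = p + p! copies of a. Now the a-count is p+p! and (b-count)-2 = (p+p!+2)-2 = p+p!, so i ≠ j-2 fails. So xy^t z = a^{p+p!} b^{p+p!+2} ∉ L.
This is a contradiction; hence L is not regular.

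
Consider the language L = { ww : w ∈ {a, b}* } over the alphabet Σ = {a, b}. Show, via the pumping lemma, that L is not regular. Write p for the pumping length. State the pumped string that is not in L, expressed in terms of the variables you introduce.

a^{p+k} b^p a^p b^p

Toward a contradiction, assume L is regular with pumping length p.
Take w = a^p b^p a^p b^p = uu where u = a^pb^p; then w ∈ L and |w| = 4p ≥ p.
Write w = xyz as guaranteed by the lemma, with |xy| ≤ p and y is nonempty.
Because |xy| ≤ p and w begins with p copies of a, we have y = a^k with 1 ≤ k ≤ p.
Pump with i = 2: xy^2z = a^{p+k} b^p a^p b^p, of length 4p+k. Suppose this equals vv. The string starts with a and ends with b, so v does too; thus the boundary between the two copies of v is a b→a transition. There is exactly one such transition, at position 2p+k, so |v| = 2p+k and |vv| = 4p+2k ≠ 4p+k since k ≥ 1. So xy^2z ∉ L.
This is a contradiction; hence L is not regular.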